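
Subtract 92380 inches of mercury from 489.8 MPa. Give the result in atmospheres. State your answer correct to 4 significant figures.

489.8 MPa = 4833.95 atm and 92380 inHg = 3087.44 atm.
4833.95 − 3087.44 ≈ 1747 atm.

1747 atm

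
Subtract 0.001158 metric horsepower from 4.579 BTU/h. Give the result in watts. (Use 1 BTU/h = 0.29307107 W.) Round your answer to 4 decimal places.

4.579 BTU/h = 1.34197 W and 0.001158 PS = 0.851708 W.
1.34197 − 0.851708 ≈ 0.4903 W.

0.4903 W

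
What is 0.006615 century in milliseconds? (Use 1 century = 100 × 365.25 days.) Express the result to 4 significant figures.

2.088 × 10^10 ms

1 century = 3.15576 × 10^12 ms.
Thus 0.006615 × 3.15576 × 10^12 ≈ 2.088 × 10^10 ms.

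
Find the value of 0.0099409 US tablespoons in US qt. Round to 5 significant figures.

0.00015533 US qt

1 US tbsp = 0.0156250 US quarts.
Thus 0.0099409 × 0.0156250 ≈ 0.00015533 US qt.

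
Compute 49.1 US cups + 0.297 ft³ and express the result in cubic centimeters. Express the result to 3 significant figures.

20000 cm³

49.1 US cup = 11616.5 cm³ and 0.297 ft³ = 8410.10 cm³.
11616.5 + 8410.10 ≈ 20000 cm³.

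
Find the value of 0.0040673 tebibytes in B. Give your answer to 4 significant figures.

1 tebibyte = 1.09951 × 10^12 bytes.
Thus 0.0040673 × 1.09951 × 10^12 ≈ 4.472 × 10^9 B.

4.472 × 10^9 B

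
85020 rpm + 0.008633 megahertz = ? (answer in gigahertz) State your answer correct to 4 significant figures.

1.005 × 10^-5 gigahertz

85020 rpm = 1.41700 × 10^-6 GHz and 0.008633 MHz = 8.63300 × 10^-6 GHz.
1.41700 × 10^-6 + 8.63300 × 10^-6 ≈ 1.005 × 10^-5 GHz.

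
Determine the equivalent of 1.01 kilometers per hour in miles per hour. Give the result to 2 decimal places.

1 km/h = 0.621371 mph.
Then 1.01 × 0.621371 ≈ 0.63 mph.

0.63 mph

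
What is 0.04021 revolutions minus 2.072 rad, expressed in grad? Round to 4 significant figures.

-115.8 gradians

0.04021 rev = 16.0840 grad and 2.072 rad = 131.908 grad.
16.0840 − 131.908 ≈ -115.8 grad.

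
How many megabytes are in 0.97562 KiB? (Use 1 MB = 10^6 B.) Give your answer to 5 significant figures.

0.00099903 MB

1 KiB = 0.00102400 MB.
Then 0.97562 × 0.00102400 ≈ 0.00099903 MB.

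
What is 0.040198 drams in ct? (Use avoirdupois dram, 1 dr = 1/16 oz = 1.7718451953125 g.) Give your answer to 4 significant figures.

1 dram = 8.85923 carats.
0.040198 × 8.85923 ≈ 0.3561 ct.

0.3561 carats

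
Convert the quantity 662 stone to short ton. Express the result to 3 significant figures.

1 stone = 0.00700000 short ton.
662 × 0.00700000 ≈ 4.63 short ton.

4.63 short tons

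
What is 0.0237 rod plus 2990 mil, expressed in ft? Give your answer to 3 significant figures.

0.640 feet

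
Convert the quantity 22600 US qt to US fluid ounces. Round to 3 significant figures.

723000 US fluid ounces

1 US quart = 32.0000 US fl oz.
Then 22600 × 32.0000 ≈ 723000 US fl oz.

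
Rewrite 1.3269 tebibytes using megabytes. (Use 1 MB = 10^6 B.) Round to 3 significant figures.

1 tebibyte = 1.09951e+6 megabytes.
So 1.3269 × 1.09951e+6 ≈ 1.46e+6 MB.

1.46e+6 megabytes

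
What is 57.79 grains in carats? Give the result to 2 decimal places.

18.72 carats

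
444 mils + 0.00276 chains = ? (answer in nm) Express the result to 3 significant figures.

444 mil = 1.12776e+7 nm and 0.00276 chain = 5.55224e+7 nm.
1.12776e+7 + 5.55224e+7 ≈ 6.68e+7 nm.

6.68e+7 nm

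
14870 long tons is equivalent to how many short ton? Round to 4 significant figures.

1 long ton = 1.12000 short ton.
14870 × 1.12000 ≈ 16650 short ton.

16650 short tons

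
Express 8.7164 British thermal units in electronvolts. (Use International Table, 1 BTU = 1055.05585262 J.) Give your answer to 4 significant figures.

5.740 × 10^22 electronvolts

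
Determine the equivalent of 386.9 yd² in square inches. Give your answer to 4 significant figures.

1 yd² = 1296.00 in².
386.9 × 1296.00 ≈ 501400 in².

501400 in²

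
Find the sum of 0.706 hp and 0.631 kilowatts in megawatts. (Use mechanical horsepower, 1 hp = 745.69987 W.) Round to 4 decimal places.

0.0012 MW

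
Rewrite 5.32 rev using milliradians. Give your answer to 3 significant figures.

1 rev = 6283.19 milliradians.
Thus 5.32 × 6283.19 ≈ 33400 mrad.

33400 milliradians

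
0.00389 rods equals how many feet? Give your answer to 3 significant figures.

0.0642 ft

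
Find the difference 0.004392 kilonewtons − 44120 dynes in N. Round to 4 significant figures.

3.951 N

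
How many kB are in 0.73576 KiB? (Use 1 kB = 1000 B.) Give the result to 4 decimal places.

0.7534 kB

1 KiB = 1.02400 kilobytes.
0.73576 × 1.02400 ≈ 0.7534 kB.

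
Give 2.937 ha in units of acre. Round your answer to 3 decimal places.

1 hectare = 2.47105 acre.
2.937 × 2.47105 ≈ 7.257 acre.

7.257 acre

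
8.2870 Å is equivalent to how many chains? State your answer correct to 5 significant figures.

1 angstrom = 4.97097e-12 chains.
8.2870 × 4.97097e-12 ≈ 4.1194e-11 chain.

4.1194e-11 chain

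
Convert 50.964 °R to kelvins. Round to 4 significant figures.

°R = K × 9/5.
Applying the formula gives 28.31 K.

28.31 K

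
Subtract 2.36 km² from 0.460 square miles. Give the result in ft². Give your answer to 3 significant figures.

0.460 mi² = 1.28241 × 10^7 ft² and 2.36 km² = 2.54028 × 10^7 ft².
1.28241 × 10^7 − 2.54028 × 10^7 ≈ -1.26 × 10^7 ft².

-1.26 × 10^7 ft²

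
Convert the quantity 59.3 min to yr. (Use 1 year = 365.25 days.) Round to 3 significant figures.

0.000113 yr

1 minute = 1.90129e-6 yr.
Thus 59.3 × 1.90129e-6 ≈ 0.000113 yr.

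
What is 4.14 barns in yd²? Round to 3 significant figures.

1 barn = 1.19599e-28 yd².
Then 4.14 × 1.19599e-28 ≈ 4.95e-28 yd².

4.95e-28 square yards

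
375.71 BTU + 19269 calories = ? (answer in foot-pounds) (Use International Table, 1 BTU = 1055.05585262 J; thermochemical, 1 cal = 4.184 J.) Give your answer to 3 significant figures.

352000 foot-pounds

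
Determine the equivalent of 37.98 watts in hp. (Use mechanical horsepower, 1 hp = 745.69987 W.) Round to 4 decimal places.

0.0509 horsepower

1 W = 0.00134102 hp.
37.98 × 0.00134102 ≈ 0.0509 hp.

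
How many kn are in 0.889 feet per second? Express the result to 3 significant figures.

0.527 kn

1 foot per second = 0.592484 kn.
So 0.889 × 0.592484 ≈ 0.527 kn.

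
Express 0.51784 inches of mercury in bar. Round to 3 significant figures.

1 inHg = 0.0338639 bar.
Thus 0.51784 × 0.0338639 ≈ 0.0175 bar.

0.0175 bar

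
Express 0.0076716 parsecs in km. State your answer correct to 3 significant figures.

2.37e+11 kilometers

1 parsec = 3.08568e+13 km.
0.0076716 × 3.08568e+13 ≈ 2.37e+11 km.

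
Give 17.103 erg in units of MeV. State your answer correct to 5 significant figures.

1.0675 × 10^7 MeV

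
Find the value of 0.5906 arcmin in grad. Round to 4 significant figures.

1 arcmin = 0.0185185 grad.
So 0.5906 × 0.0185185 ≈ 0.01094 grad.

0.01094 grad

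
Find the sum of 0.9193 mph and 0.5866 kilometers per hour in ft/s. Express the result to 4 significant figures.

0.9193 mph = 1.34831 ft/s and 0.5866 km/h = 0.534595 ft/s.
1.34831 + 0.534595 ≈ 1.883 ft/s.

1.883 ft/s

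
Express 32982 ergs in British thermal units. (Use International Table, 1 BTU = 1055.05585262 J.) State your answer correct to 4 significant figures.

3.126e-6 British thermal units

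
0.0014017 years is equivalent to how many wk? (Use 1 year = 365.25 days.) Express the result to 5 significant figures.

1 year = 52.1786 wk.
0.0014017 × 52.1786 ≈ 0.073139 wk.

0.073139 weeks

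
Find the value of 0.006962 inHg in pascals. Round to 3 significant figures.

1 inch of mercury = 3386.39 pascals.
Then 0.006962 × 3386.39 ≈ 23.6 Pa.

23.6 pascals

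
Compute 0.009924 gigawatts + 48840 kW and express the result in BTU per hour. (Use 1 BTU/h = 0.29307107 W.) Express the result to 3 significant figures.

2.01 × 10^8 BTU/h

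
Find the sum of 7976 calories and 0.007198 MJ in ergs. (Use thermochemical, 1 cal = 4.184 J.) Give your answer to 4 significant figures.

7976 cal = 3.33716e+11 erg and 0.007198 MJ = 7.19800e+10 erg.
3.33716e+11 + 7.19800e+10 ≈ 4.057e+11 erg.

4.057e+11 ergs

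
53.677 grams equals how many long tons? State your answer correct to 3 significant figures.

1 g = 9.84207 × 10^-7 long tons.
53.677 × 9.84207 × 10^-7 ≈ 5.28 × 10^-5 long ton.

5.28 × 10^-5 long ton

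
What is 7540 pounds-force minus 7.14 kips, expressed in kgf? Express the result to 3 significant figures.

181 kgf

7540 lbf = 3420.09 kgf and 7.14 kip = 3238.65 kgf.
3420.09 − 3238.65 ≈ 181 kgf.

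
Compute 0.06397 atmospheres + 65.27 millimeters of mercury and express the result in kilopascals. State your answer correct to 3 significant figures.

15.2 kilopascals

0.06397 atm = 6.48176 kPa and 65.27 mmHg = 8.70195 kPa.
6.48176 + 8.70195 ≈ 15.2 kPa.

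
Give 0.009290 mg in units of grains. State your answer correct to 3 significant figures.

0.000143 grains

1 mg = 0.0154324 grains.
0.009290 × 0.0154324 ≈ 0.000143 gr.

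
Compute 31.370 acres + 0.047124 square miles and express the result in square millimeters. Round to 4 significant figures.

2.490 × 10^11 square millimeters

31.370 acre = 1.26950 × 10^11 mm² and 0.047124 mi² = 1.22051 × 10^11 mm².
1.26950 × 10^11 + 1.22051 × 10^11 ≈ 2.490 × 10^11 mm².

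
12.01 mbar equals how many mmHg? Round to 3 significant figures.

9.01 mmHg

1 millibar = 0.750062 millimeters of mercury.
Then 12.01 × 0.750062 ≈ 9.01 mmHg.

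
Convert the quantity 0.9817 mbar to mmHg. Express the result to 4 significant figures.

0.7363 mmHg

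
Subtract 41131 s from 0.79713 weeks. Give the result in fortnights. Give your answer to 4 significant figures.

0.3646 fortnight

0.79713 wk = 0.398565 fortnight and 41131 s = 0.0340038 fortnight.
0.398565 − 0.0340038 ≈ 0.3646 fortnight.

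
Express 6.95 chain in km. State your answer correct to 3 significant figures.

1 chain = 0.0201168 kilometers.
So 6.95 × 0.0201168 ≈ 0.140 km.

0.140 kilometers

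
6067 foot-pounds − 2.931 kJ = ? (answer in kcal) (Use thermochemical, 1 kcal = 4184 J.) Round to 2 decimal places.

6067 ft·lbf = 1.96600 kcal and 2.931 kJ = 0.700526 kcal.
1.96600 − 0.700526 ≈ 1.27 kcal.

1.27 kcal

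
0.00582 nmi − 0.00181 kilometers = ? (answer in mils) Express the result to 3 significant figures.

0.00582 nmi = 424356 mil and 0.00181 km = 71259.8 mil.
424356 − 71259.8 ≈ 353000 mil.

353000 mil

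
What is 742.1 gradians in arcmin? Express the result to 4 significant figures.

40070 arcmin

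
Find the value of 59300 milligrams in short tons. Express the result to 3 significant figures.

6.54 × 10^-5 short ton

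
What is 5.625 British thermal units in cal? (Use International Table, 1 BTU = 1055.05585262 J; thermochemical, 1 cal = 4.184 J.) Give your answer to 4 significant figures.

1 British thermal unit = 252.164 cal.
So 5.625 × 252.164 ≈ 1418 cal.

1418 calories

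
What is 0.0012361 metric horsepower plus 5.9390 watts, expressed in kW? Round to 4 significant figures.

0.006848 kilowatts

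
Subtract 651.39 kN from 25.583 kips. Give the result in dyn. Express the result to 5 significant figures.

25.583 kip = 1.13799 × 10^10 dyn and 651.39 kN = 6.51390 × 10^10 dyn.
1.13799 × 10^10 − 6.51390 × 10^10 ≈ -5.3759 × 10^10 dyn.

-5.3759 × 10^10 dyn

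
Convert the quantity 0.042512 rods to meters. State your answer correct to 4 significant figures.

0.2138 m

1 rod = 5.02920 meters.
0.042512 × 5.02920 ≈ 0.2138 m.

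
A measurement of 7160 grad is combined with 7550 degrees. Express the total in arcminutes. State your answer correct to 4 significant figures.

7160 grad = 386640 arcmin and 7550 ° = 453000 arcmin.
386640 + 453000 ≈ 839600 arcmin.

839600 arcminutes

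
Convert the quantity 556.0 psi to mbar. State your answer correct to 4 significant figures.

1 psi = 68.9476 millibar.
So 556.0 × 68.9476 ≈ 38330 mbar.

38330 mbar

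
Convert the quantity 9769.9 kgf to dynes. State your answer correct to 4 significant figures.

1 kilogram-force = 980665 dyn.
So 9769.9 × 980665 ≈ 9.581 × 10^9 dyn.

9.581 × 10^9 dyn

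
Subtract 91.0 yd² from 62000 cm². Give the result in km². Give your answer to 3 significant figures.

-6.99e-5 square kilometers

62000 cm² = 6.20000e-6 km² and 91.0 yd² = 7.60876e-5 km².
6.20000e-6 − 7.60876e-5 ≈ -6.99e-5 km².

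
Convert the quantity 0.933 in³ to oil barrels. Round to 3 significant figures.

9.62 × 10^-5 bbl

1 cubic inch = 0.000103072 bbl.
Then 0.933 × 0.000103072 ≈ 9.62 × 10^-5 bbl.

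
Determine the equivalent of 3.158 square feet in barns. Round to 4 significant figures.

2.934e+27 barn

1 square foot = 9.29030e+26 barn.
So 3.158 × 9.29030e+26 ≈ 2.934e+27 barn.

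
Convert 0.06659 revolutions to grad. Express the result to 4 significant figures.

1 revolution = 400.000 gradians.
0.06659 × 400.000 ≈ 26.64 grad.

26.64 grad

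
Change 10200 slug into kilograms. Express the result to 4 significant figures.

1 slug = 14.5939 kg.
So 10200 × 14.5939 ≈ 148900 kg.

148900 kg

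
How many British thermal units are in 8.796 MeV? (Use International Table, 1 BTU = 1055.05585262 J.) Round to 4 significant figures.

1.336e-15 BTU

1 megaelectronvolt = 1.51857e-16 BTU.
So 8.796 × 1.51857e-16 ≈ 1.336e-15 BTU.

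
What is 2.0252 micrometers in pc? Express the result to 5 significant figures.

1 μm = 3.24078e-23 pc.
Then 2.0252 × 3.24078e-23 ≈ 6.5632e-23 pc.

6.5632e-23 parsecs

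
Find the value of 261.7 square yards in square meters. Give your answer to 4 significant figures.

218.8 square meters

1 square yard = 0.836127 square meters.
261.7 × 0.836127 ≈ 218.8 m².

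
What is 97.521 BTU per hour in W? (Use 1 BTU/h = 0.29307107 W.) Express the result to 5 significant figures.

28.581 W

1 BTU/h = 0.293071 watts.
Thus 97.521 × 0.293071 ≈ 28.581 W.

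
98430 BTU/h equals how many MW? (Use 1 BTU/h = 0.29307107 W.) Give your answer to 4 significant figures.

1 BTU per hour = 2.93071 × 10^-7 megawatts.
98430 × 2.93071 × 10^-7 ≈ 0.02885 MW.

0.02885 MW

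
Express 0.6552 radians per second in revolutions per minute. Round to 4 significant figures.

1 rad/s = 9.54930 revolutions per minute.
Thus 0.6552 × 9.54930 ≈ 6.257 rpm.

6.257 revolutions per minute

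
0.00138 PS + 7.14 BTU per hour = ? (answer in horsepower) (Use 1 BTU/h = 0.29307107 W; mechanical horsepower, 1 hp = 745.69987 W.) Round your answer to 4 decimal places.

0.0042 hp

0.00138 PS = 0.00136112 hp and 7.14 BTU/h = 0.00280613 hp.
0.00136112 + 0.00280613 ≈ 0.0042 hp.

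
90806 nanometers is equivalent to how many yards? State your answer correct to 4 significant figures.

9.931e-5 yards

1 nanometer = 1.09361e-9 yd.
So 90806 × 1.09361e-9 ≈ 9.931e-5 yd.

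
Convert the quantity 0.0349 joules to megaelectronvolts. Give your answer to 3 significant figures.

1 J = 6.24151 × 10^12 megaelectronvolts.
Then 0.0349 × 6.24151 × 10^12 ≈ 2.18 × 10^11 MeV.

2.18 × 10^11 MeV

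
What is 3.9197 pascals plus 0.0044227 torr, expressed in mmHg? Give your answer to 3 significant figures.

3.9197 Pa = 0.0294002 mmHg and 0.0044227 torr = 0.00442270 mmHg.
0.0294002 + 0.00442270 ≈ 0.0338 mmHg.

0.0338 millimeters of mercury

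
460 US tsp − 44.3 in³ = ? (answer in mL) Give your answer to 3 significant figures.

1540 milliliters

460 US tsp = 2267.30 mL and 44.3 in³ = 725.947 mL.
2267.30 − 725.947 ≈ 1540 mL.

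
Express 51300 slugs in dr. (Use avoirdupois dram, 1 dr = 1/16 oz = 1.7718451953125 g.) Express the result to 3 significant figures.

4.23e+8 dr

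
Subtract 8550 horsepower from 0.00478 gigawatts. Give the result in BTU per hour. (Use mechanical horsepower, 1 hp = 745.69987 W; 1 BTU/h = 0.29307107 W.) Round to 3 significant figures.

0.00478 GW = 1.63100e+7 BTU/h and 8550 hp = 2.17549e+7 BTU/h.
1.63100e+7 − 2.17549e+7 ≈ -5.44e+6 BTU/h.

-5.44e+6 BTU/h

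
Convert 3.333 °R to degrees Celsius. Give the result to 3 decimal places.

°R = (°C + 273.15) × 9/5.
Applying the formula gives -271.298 °C.

-271.298 degrees Celsius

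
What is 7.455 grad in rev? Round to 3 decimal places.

1 gradian = 0.00250000 revolutions.
Thus 7.455 × 0.00250000 ≈ 0.019 rev.

0.019 rev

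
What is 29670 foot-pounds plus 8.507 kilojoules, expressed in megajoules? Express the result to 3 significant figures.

0.0487 megajoules

29670 ft·lbf = 0.0402271 MJ and 8.507 kJ = 0.00850700 MJ.
0.0402271 + 0.00850700 ≈ 0.0487 MJ.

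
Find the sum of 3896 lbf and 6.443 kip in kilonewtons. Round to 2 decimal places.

45.99 kN

3896 lbf = 17.3303 kN and 6.443 kip = 28.6599 kN.
17.3303 + 28.6599 ≈ 45.99 kN.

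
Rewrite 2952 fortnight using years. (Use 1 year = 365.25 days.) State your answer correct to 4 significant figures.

113.1 yr

1 fortnight = 0.0383299 yr.
2952 × 0.0383299 ≈ 113.1 yr.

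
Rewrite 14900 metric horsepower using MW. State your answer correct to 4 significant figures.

1 PS = 0.000735499 MW.
So 14900 × 0.000735499 ≈ 10.96 MW.

10.96 megawatts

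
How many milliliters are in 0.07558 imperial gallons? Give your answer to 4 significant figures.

343.6 mL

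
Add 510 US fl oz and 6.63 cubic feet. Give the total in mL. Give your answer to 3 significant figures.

510 US fl oz = 15082.5 mL and 6.63 ft³ = 187741 mL.
15082.5 + 187741 ≈ 203000 mL.

203000 milliliters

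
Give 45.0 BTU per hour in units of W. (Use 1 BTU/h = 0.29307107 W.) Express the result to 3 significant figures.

13.2 W

1 BTU/h = 0.293071 W.
So 45.0 × 0.293071 ≈ 13.2 W.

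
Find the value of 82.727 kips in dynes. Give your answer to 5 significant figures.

1 kip = 4.44822e+8 dynes.
Thus 82.727 × 4.44822e+8 ≈ 3.6799e+10 dyn.

3.6799e+10 dyn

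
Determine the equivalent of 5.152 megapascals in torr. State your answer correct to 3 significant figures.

38600 torr

1 MPa = 7500.62 torr.
Thus 5.152 × 7500.62 ≈ 38600 torr.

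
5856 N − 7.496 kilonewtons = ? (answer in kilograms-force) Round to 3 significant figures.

-167 kgf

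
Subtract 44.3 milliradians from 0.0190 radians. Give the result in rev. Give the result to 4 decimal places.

0.0190 rad = 0.00302394 rev and 44.3 mrad = 0.00705056 rev.
0.00302394 − 0.00705056 ≈ -0.0040 rev.

-0.0040 rev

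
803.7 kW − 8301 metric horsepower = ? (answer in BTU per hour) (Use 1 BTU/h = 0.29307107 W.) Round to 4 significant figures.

803.7 kW = 2.74234 × 10^6 BTU/h and 8301 PS = 2.08324 × 10^7 BTU/h.
2.74234 × 10^6 − 2.08324 × 10^7 ≈ -1.809 × 10^7 BTU/h.

-1.809 × 10^7 BTU/h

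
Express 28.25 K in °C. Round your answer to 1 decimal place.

-244.9 °C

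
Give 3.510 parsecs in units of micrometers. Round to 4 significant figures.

1.083 × 10^23 micrometers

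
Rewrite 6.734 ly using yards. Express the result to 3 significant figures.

1 light-year = 1.03464e+16 yards.
Then 6.734 × 1.03464e+16 ≈ 6.97e+16 yd.

6.97e+16 yd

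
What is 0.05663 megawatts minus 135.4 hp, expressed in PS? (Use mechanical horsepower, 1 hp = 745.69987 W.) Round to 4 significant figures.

0.05663 MW = 76.9954 PS and 135.4 hp = 137.278 PS.
76.9954 − 137.278 ≈ -60.28 PS.

-60.28 PS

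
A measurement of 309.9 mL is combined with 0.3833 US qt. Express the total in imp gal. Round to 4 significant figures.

309.9 mL = 0.0681685 imp gal and 0.3833 US qt = 0.0797910 imp gal.
0.0681685 + 0.0797910 ≈ 0.1480 imp gal.

0.1480 imp gal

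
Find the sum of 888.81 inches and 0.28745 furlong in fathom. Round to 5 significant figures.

888.81 in = 12.3446 fathom and 0.28745 furlong = 31.6195 fathom.
12.3446 + 31.6195 ≈ 43.964 fathom.

43.964 fathom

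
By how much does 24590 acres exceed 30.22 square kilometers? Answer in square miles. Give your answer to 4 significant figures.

24590 acre = 38.4219 mi² and 30.22 km² = 11.6680 mi².
38.4219 − 11.6680 ≈ 26.75 mi².

26.75 square miles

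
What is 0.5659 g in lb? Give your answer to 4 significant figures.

1 gram = 0.00220462 pounds.
Thus 0.5659 × 0.00220462 ≈ 0.001248 lb.

0.001248 pounds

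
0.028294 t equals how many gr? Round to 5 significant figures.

436640 gr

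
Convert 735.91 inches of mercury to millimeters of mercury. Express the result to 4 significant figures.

1 inHg = 25.4000 mmHg.
Then 735.91 × 25.4000 ≈ 18690 mmHg.

18690 millimeters of mercury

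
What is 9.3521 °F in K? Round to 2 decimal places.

260.57 K

K = (°F + 459.67) × 5/9.
Applying the formula gives 260.57 K.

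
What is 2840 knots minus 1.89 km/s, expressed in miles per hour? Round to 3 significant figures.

2840 kn = 3268.21 mph and 1.89 km/s = 4227.81 mph.
3268.21 − 4227.81 ≈ -960 mph.

-960 mph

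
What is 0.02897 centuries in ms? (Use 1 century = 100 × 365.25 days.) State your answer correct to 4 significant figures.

9.142 × 10^10 milliseconds

1 century = 3.15576 × 10^12 milliseconds.
Then 0.02897 × 3.15576 × 10^12 ≈ 9.142 × 10^10 ms.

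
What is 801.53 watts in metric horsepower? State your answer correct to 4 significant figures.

1 W = 0.00135962 PS.
801.53 × 0.00135962 ≈ 1.090 PS.

1.090 PS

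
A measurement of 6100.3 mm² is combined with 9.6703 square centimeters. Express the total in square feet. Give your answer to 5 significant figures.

6100.3 mm² = 0.0656631 ft² and 9.6703 cm² = 0.0104090 ft².
0.0656631 + 0.0104090 ≈ 0.076072 ft².

0.076072 ft²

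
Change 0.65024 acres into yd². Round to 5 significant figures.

3147.2 yd²

1 acre = 4840.00 yd².
0.65024 × 4840.00 ≈ 3147.2 yd².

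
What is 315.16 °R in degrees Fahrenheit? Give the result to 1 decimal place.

-144.5 degrees Fahrenheit

°R = °F + 459.67.
Applying the formula gives -144.5 °F.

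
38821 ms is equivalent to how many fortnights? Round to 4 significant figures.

3.209e-5 fortnight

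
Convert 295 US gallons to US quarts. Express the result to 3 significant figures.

1180 US qt

1 US gallon = 4.00000 US quarts.
So 295 × 4.00000 ≈ 1180 US qt.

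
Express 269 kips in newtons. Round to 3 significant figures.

1 kip = 4448.22 N.
Then 269 × 4448.22 ≈ 1.20e+6 N.

1.20e+6 N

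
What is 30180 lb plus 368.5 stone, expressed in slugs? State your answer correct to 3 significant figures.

1100 slug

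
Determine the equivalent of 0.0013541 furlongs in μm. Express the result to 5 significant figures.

272400 micrometers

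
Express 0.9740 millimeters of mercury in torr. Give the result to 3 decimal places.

0.974 torr

1 millimeter of mercury = 1.00000 torr.
Thus 0.9740 × 1.00000 ≈ 0.974 torr.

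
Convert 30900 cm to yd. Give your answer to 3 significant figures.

338 yards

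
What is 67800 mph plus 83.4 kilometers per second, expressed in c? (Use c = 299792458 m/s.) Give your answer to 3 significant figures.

67800 mph = 0.000101101 c and 83.4 km/s = 0.000278192 c.
0.000101101 + 0.000278192 ≈ 0.000379 c.

0.000379 times the speed of light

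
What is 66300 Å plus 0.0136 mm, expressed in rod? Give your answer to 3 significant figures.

66300 Å = 1.31830 × 10^-6 rod and 0.0136 mm = 2.70421 × 10^-6 rod.
1.31830 × 10^-6 + 2.70421 × 10^-6 ≈ 4.02 × 10^-6 rod.

4.02 × 10^-6 rods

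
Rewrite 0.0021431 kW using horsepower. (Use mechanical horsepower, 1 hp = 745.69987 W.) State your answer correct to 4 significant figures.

1 kilowatt = 1.34102 hp.
Thus 0.0021431 × 1.34102 ≈ 0.002874 hp.

0.002874 hp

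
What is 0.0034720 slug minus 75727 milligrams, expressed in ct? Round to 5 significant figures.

-125.28 ct

0.0034720 slug = 253.3502 ct and 75727 mg = 378.6350 ct.
253.3502 − 378.6350 ≈ -125.28 ct.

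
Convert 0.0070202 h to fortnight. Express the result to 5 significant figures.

2.0893 × 10^-5 fortnights

1 h = 0.00297619 fortnight.
Thus 0.0070202 × 0.00297619 ≈ 2.0893 × 10^-5 fortnight.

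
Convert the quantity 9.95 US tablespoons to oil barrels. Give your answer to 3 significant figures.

0.000925 oil barrels

1 US tablespoon = 9.30060 × 10^-5 oil barrels.
Then 9.95 × 9.30060 × 10^-5 ≈ 0.000925 bbl.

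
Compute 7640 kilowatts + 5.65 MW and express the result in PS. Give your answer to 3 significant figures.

7640 kW = 10387.5 PS and 5.65 MW = 7681.86 PS.
10387.5 + 7681.86 ≈ 18100 PS.

18100 PS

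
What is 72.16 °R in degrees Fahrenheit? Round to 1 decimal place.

-387.5 °F

°R = °F + 459.67.
Applying the formula gives -387.5 °F.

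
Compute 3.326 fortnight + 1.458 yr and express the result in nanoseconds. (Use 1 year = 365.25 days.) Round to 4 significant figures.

5.003e+16 ns

3.326 fortnight = 4.02313e+15 ns and 1.458 yr = 4.60110e+16 ns.
4.02313e+15 + 4.60110e+16 ≈ 5.003e+16 ns.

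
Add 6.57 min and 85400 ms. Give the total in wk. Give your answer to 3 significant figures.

6.57 min = 0.000651786 wk and 85400 ms = 0.000141204 wk.
0.000651786 + 0.000141204 ≈ 0.000793 wk.

0.000793 wk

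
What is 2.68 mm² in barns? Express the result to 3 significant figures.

2.68 × 10^22 barn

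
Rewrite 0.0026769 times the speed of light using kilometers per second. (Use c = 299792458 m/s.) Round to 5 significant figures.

1 c = 299792 km/s.
0.0026769 × 299792 ≈ 802.51 km/s.

802.51 km/s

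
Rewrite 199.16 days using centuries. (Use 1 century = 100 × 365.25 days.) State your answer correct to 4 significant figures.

1 d = 2.73785e-5 century.
So 199.16 × 2.73785e-5 ≈ 0.005453 century.

0.005453 century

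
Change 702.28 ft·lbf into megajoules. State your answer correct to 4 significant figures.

0.0009522 MJ

1 ft·lbf = 1.35582e-6 MJ.
So 702.28 × 1.35582e-6 ≈ 0.0009522 MJ.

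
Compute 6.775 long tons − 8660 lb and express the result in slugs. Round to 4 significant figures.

6.775 long ton = 471.684 slug and 8660 lb = 269.161 slug.
471.684 − 269.161 ≈ 202.5 slug.

202.5 slugs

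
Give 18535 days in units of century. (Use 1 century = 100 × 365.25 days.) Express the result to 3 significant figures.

0.507 century

1 d = 2.73785e-5 century.
So 18535 × 2.73785e-5 ≈ 0.507 century.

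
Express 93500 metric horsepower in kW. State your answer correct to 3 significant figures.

1 metric horsepower = 0.735499 kW.
Thus 93500 × 0.735499 ≈ 68800 kW.

68800 kW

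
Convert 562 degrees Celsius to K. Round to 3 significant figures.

K = °C + 273.15.
Applying the formula gives 835 K.

835 kelvins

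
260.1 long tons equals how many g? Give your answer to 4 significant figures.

2.643e+8 grams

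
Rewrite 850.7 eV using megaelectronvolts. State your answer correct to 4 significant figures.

0.0008507 MeV

1 eV = 1.00000e-6 megaelectronvolts.
Then 850.7 × 1.00000e-6 ≈ 0.0008507 MeV.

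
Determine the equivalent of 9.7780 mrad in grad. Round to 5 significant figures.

0.62249 grad

1 milliradian = 0.0636620 grad.
Then 9.7780 × 0.0636620 ≈ 0.62249 grad.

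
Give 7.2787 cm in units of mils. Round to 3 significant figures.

2870 mils

1 cm = 393.701 mils.
7.2787 × 393.701 ≈ 2870 mil.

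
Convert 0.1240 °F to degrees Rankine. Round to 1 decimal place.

459.8 °R

°R = °F + 459.67.
Applying the formula gives 459.8 °R.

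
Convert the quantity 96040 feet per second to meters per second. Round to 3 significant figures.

29300 m/s

1 foot per second = 0.304800 m/s.
96040 × 0.304800 ≈ 29300 m/s.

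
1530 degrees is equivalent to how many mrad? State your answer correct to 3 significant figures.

26700 mrad

1 ° = 17.4533 mrad.
Thus 1530 × 17.4533 ≈ 26700 mrad.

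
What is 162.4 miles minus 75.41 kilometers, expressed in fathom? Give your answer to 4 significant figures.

101700 fathom

162.4 mi = 142912 fathom and 75.41 km = 41234.7 fathom.
142912 − 41234.7 ≈ 101700 fathom.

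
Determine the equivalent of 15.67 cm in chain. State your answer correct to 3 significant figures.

0.00779 chains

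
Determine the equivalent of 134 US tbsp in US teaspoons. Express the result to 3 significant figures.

402 US tsp

1 US tbsp = 3.00000 US teaspoons.
Thus 134 × 3.00000 ≈ 402 US tsp.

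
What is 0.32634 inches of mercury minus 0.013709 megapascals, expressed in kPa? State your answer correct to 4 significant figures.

0.32634 inHg = 1.10511 kPa and 0.013709 MPa = 13.7090 kPa.
1.10511 − 13.7090 ≈ -12.60 kPa.

-12.60 kilopascals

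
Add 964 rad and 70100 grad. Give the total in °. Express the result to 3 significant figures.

964 rad = 55233.1 ° and 70100 grad = 63090.0 °.
55233.1 + 63090.0 ≈ 118000 °.

118000 degrees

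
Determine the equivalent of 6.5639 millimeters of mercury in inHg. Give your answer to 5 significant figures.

0.25842 inHg

1 millimeter of mercury = 0.0393701 inches of mercury.
Then 6.5639 × 0.0393701 ≈ 0.25842 inHg.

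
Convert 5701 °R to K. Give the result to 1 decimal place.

°R = K × 9/5.
Applying the formula gives 3167.2 K.

3167.2 K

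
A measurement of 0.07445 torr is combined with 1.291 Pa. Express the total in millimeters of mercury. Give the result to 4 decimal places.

0.0841 mmHg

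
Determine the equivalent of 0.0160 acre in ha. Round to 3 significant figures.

0.00647 hectares

1 acre = 0.404686 hectares.
Thus 0.0160 × 0.404686 ≈ 0.00647 ha.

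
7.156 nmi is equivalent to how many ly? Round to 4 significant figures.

1.401 × 10^-12 light-years

1 nautical mile = 1.95757 × 10^-13 ly.
Then 7.156 × 1.95757 × 10^-13 ≈ 1.401 × 10^-12 ly.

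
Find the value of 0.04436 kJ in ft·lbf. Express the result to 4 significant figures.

1 kilojoule = 737.562 ft·lbf.
Then 0.04436 × 737.562 ≈ 32.72 ft·lbf.

32.72 ft·lbf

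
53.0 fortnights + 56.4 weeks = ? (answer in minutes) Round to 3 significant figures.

1.64 × 10^6 minutes

53.0 fortnight = 1.06848 × 10^6 min and 56.4 wk = 568512 min.
1.06848 × 10^6 + 568512 ≈ 1.64 × 10^6 min.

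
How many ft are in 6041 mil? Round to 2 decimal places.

1 mil = 8.33333 × 10^-5 ft.
So 6041 × 8.33333 × 10^-5 ≈ 0.50 ft.

0.50 feet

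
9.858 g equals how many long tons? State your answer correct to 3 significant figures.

9.70e-6 long ton

1 g = 9.84207e-7 long tons.
Then 9.858 × 9.84207e-7 ≈ 9.70e-6 long ton.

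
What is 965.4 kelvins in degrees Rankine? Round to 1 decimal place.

1737.7 degrees Rankine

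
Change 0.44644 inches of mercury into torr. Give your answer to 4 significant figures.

11.34 torr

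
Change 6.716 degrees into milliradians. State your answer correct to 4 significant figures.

117.2 mrad

1 ° = 17.4533 mrad.
So 6.716 × 17.4533 ≈ 117.2 mrad.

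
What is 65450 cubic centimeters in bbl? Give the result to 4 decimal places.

0.4117 bbl

1 cm³ = 6.28981 × 10^-6 oil barrels.
So 65450 × 6.28981 × 10^-6 ≈ 0.4117 bbl.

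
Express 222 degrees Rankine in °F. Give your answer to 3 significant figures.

°R = °F + 459.67.
Applying the formula gives -238 °F.

-238 degrees Fahrenheit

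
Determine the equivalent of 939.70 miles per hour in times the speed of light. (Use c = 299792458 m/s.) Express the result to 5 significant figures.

1.4012e-6 c

1 mph = 1.49116e-9 times the speed of light.
Then 939.70 × 1.49116e-9 ≈ 1.4012e-6 c.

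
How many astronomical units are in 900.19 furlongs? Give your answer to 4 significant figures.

1.211 × 10^-6 astronomical units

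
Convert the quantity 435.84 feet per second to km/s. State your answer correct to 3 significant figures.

0.133 kilometers per second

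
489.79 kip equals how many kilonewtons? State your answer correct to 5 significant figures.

2178.7 kN

1 kip = 4.44822 kN.
So 489.79 × 4.44822 ≈ 2178.7 kN.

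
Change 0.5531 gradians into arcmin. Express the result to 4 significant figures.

1 gradian = 54.0000 arcminutes.
So 0.5531 × 54.0000 ≈ 29.87 arcmin.

29.87 arcmin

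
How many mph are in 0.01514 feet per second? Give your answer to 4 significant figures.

1 ft/s = 0.681818 mph.
Thus 0.01514 × 0.681818 ≈ 0.01032 mph.

0.01032 mph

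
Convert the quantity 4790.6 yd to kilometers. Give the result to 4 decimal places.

1 yard = 0.000914400 km.
So 4790.6 × 0.000914400 ≈ 4.3805 km.

4.3805 km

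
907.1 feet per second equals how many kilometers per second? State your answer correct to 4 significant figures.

0.2765 km/s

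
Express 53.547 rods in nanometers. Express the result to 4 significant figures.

1 rod = 5.02920e+9 nanometers.
Then 53.547 × 5.02920e+9 ≈ 2.693e+11 nm.

2.693e+11 nm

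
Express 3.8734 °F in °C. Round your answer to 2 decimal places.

°F = °C × 9/5 + 32.
Applying the formula gives -15.63 °C.

-15.63 °C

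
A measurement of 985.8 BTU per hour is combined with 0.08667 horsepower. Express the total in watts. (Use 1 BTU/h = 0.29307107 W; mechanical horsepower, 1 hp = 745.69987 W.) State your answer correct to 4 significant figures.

353.5 watts

985.8 BTU/h = 288.909 W and 0.08667 hp = 64.6298 W.
288.909 + 64.6298 ≈ 353.5 W.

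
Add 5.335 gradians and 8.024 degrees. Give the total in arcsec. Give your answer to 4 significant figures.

46170 arcsec

5.335 grad = 17285.4 arcsec and 8.024 ° = 28886.4 arcsec.
17285.4 + 28886.4 ≈ 46170 arcsec.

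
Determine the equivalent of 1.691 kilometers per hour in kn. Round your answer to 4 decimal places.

1 kilometer per hour = 0.539957 kn.
1.691 × 0.539957 ≈ 0.9131 kn.

0.9131 kn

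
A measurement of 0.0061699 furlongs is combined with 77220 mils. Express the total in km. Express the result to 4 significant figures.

0.0061699 furlong = 0.00124119 km and 77220 mil = 0.00196139 km.
0.00124119 + 0.00196139 ≈ 0.003203 km.

0.003203 km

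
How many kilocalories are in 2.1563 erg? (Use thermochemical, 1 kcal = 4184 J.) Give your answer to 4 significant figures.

1 erg = 2.39006 × 10^-11 kilocalories.
So 2.1563 × 2.39006 × 10^-11 ≈ 5.154 × 10^-11 kcal.

5.154 × 10^-11 kcal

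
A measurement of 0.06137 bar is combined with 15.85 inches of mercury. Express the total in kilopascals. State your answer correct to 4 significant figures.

0.06137 bar = 6.13700 kPa and 15.85 inHg = 53.6743 kPa.
6.13700 + 53.6743 ≈ 59.81 kPa.

59.81 kilopascals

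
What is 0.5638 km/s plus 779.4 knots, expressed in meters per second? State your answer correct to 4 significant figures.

0.5638 km/s = 563.800 m/s and 779.4 kn = 400.958 m/s.
563.800 + 400.958 ≈ 964.8 m/s.

964.8 meters per second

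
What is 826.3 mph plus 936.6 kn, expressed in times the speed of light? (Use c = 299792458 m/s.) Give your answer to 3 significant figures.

2.84 × 10^-6 times the speed of light

826.3 mph = 1.23215 × 10^-6 c and 936.6 kn = 1.60721 × 10^-6 c.
1.23215 × 10^-6 + 1.60721 × 10^-6 ≈ 2.84 × 10^-6 c.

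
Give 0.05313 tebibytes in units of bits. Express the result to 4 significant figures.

4.673e+11 bits

1 TiB = 8.79609e+12 bit.
0.05313 × 8.79609e+12 ≈ 4.673e+11 bit.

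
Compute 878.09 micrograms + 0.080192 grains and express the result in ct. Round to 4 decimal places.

0.0304 ct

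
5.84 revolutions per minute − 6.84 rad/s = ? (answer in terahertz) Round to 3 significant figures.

-9.91e-13 THz

5.84 rpm = 9.73333e-14 THz and 6.84 rad/s = 1.08862e-12 THz.
9.73333e-14 − 1.08862e-12 ≈ -9.91e-13 THz.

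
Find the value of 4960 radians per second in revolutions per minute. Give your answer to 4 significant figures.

47360 revolutions per minute

1 radian per second = 9.54930 revolutions per minute.
Then 4960 × 9.54930 ≈ 47360 rpm.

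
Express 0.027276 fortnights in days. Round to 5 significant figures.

1 fortnight = 14.0000 days.
Then 0.027276 × 14.0000 ≈ 0.38186 d.

0.38186 days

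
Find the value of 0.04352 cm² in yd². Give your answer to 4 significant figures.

5.205e-6 square yards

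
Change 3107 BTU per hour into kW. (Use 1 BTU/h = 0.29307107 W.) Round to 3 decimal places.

0.911 kilowatts

1 BTU per hour = 0.000293071 kilowatts.
Thus 3107 × 0.000293071 ≈ 0.911 kW.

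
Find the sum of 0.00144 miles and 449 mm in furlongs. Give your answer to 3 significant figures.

0.0138 furlong

0.00144 mi = 0.0115200 furlong and 449 mm = 0.00223197 furlong.
0.0115200 + 0.00223197 ≈ 0.0138 furlong.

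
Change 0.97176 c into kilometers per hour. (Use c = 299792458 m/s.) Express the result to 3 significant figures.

1.05 × 10^9 km/h

1 c = 1.07925 × 10^9 km/h.
So 0.97176 × 1.07925 × 10^9 ≈ 1.05 × 10^9 km/h.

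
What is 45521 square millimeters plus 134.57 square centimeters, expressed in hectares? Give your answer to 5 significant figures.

45521 mm² = 4.55210e-6 ha and 134.57 cm² = 1.34570e-6 ha.
4.55210e-6 + 1.34570e-6 ≈ 5.8978e-6 ha.

5.8978e-6 ha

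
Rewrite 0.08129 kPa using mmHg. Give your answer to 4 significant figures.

0.6097 millimeters of mercury

1 kPa = 7.50062 millimeters of mercury.
Thus 0.08129 × 7.50062 ≈ 0.6097 mmHg.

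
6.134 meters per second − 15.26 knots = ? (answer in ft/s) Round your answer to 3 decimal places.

6.134 m/s = 20.1247 ft/s and 15.26 kn = 25.7560 ft/s.
20.1247 − 25.7560 ≈ -5.631 ft/s.

-5.631 ft/s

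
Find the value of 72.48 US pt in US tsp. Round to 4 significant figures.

6958 US tsp

1 US pint = 96.0000 US tsp.
Thus 72.48 × 96.0000 ≈ 6958 US tsp.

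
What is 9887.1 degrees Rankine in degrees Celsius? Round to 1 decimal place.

°R = (°C + 273.15) × 9/5.
Applying the formula gives 5219.7 °C.

5219.7 °C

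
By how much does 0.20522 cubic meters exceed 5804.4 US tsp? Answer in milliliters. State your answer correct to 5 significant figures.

176610 mL

0.20522 m³ = 205220 mL and 5804.4 US tsp = 28609.4 mL.
205220 − 28609.4 ≈ 176610 mL.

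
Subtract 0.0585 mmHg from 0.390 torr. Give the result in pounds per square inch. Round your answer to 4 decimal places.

0.0064 psi

0.390 torr = 0.00754134 psi and 0.0585 mmHg = 0.00113120 psi.
0.00754134 − 0.00113120 ≈ 0.0064 psi.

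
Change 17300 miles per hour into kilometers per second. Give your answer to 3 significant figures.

7.73 km/s

1 mph = 0.000447040 km/s.
So 17300 × 0.000447040 ≈ 7.73 km/s.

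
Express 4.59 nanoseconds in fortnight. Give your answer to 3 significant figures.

1 nanosecond = 8.26720 × 10^-16 fortnight.
So 4.59 × 8.26720 × 10^-16 ≈ 3.79 × 10^-15 fortnight.

3.79 × 10^-15 fortnight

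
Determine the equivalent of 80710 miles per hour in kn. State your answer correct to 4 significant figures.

70140 kn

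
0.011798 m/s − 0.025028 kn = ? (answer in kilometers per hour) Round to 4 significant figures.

0.011798 m/s = 0.0424728 km/h and 0.025028 kn = 0.0463519 km/h.
0.0424728 − 0.0463519 ≈ -0.003879 km/h.

-0.003879 kilometers per hour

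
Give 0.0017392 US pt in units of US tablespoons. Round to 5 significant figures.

1 US pint = 32.0000 US tablespoons.
Then 0.0017392 × 32.0000 ≈ 0.055654 US tbsp.

0.055654 US tbsp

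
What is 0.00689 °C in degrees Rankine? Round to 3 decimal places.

°R = (°C + 273.15) × 9/5.
Applying the formula gives 491.682 °R.

491.682 °R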